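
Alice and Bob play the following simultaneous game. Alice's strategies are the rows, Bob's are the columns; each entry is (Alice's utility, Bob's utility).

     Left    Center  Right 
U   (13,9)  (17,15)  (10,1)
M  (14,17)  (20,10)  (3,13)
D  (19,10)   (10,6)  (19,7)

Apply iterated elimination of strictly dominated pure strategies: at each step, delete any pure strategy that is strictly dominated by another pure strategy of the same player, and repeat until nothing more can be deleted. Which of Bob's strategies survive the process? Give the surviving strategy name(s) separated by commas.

Left

Column Right is eliminated: Left beats it against every remaining row (U: 9>1, M: 17>13, D: 10>7).
Row U is eliminated: M beats it against every remaining column (Left: 14>13, Center: 20>17).
For Bob, Left strictly dominates Center on the remaining rows (M: 17>10, D: 10>6); eliminate Center.
For Alice, D strictly dominates M on the remaining columns (Left: 19>14); eliminate M.
Among the remaining strategies, none is strictly dominated by another pure strategy of the same player, so the elimination stops.
Surviving strategies — Alice: {D}; Bob: {Left}.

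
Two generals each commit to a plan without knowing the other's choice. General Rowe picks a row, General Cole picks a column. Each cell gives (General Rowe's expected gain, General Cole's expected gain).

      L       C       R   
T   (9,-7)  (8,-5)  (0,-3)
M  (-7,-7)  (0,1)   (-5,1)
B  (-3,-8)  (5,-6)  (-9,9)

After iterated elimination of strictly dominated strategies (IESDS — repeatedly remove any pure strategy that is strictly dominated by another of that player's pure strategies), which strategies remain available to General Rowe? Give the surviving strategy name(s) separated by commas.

General Rowe's strategy M is strictly dominated by T (L: 9>-7, C: 8>0, R: 0>-5) and is removed.
For General Rowe, T strictly dominates B on the remaining columns (L: 9>-3, C: 8>5, R: 0>-9); eliminate B.
For General Cole, C strictly dominates L on the remaining rows (T: -5>-7); eliminate L.
For General Cole, R strictly dominates C on the remaining rows (T: -3>-5); eliminate C.
Among the remaining strategies, none is strictly dominated by another pure strategy of the same player, so the elimination stops.
Surviving strategies — General Rowe: {T}; General Cole: {R}.

T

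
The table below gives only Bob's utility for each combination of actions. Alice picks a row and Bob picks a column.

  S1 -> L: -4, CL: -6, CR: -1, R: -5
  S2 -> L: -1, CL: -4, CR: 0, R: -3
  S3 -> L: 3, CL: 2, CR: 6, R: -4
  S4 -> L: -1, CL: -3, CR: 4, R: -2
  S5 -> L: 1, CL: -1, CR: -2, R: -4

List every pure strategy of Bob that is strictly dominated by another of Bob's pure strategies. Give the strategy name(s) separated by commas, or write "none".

L: no other strategy beats it everywhere (CL at S1 (-4>-6); CR at S5 (1>-2); R at S1 (-4>-5)).
CL: dominated, since L does at least as well everywhere (S1: -4>-6, S2: -1>-4, S3: 3>2, S4: -1>-3, S5: 1>-1).
Nothing dominates CR: L at S1 (-1>-4); CL at S1 (-1>-6); R at S1 (-1>-5).
R: dominated, since L does at least as well everywhere (S1: -4>-5, S2: -1>-3, S3: 3>-4, S4: -1>-2, S5: 1>-4).

CL, R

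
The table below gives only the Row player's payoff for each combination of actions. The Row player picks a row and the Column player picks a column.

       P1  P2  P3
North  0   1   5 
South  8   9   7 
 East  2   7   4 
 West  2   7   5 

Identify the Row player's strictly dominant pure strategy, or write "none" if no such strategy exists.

South

South vs North: P1: 8>0, P2: 9>1, P3: 7>5.
South vs East: P1: 8>2, P2: 9>7, P3: 7>4.
South vs West: P1: 8>2, P2: 9>7, P3: 7>5.
South strictly beats every other strategy against every opponent action, so it is strictly dominant.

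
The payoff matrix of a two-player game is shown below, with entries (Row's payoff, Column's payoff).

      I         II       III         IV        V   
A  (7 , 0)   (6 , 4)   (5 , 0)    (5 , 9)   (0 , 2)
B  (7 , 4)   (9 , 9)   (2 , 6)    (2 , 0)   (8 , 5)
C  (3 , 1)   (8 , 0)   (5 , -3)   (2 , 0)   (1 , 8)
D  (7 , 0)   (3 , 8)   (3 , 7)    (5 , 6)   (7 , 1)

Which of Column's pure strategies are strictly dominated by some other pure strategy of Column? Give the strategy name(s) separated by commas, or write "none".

I is strictly dominated by V (A: 2>0, B: 5>4, C: 8>1, D: 1>0).
II: no other strategy beats it everywhere (I at A (4>0); III at A (4>0); IV at B (9>0); V at A (4>2)).
III is strictly dominated by II (A: 4>0, B: 9>6, C: 0>-3, D: 8>7).
IV: no other strategy beats it everywhere (I at A (9>0); II at A (9>4); III at A (9>0); V at A (9>2)).
V: no other strategy beats it everywhere (I at A (2>0); II at C (8>0); III at A (2>0); IV at B (5>0)).

I, III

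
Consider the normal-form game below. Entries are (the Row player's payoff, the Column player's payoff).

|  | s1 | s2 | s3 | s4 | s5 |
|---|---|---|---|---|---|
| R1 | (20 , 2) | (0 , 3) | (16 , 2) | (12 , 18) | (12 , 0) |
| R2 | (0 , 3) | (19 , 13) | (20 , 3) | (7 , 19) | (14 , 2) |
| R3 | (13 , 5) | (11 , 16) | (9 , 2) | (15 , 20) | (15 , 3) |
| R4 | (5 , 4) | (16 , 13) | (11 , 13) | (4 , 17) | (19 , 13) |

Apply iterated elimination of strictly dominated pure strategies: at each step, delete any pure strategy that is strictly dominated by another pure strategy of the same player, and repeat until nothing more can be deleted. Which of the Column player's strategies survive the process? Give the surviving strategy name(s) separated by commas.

The Column player's strategy s1 is strictly dominated by s2 (R1: 3>2, R2: 13>3, R3: 16>5, R4: 13>4) and is removed.
Column s2 is eliminated: s4 beats it against every remaining row (R1: 18>3, R2: 19>13, R3: 20>16, R4: 17>13).
Column s3 is eliminated: s4 beats it against every remaining row (R1: 18>2, R2: 19>3, R3: 20>2, R4: 17>13).
The Row player's strategy R1 is strictly dominated by R3 (s4: 15>12, s5: 15>12) and is removed.
For the Row player, R3 strictly dominates R2 on the remaining columns (s4: 15>7, s5: 15>14); eliminate R2.
The Column player's strategy s5 is strictly dominated by s4 (R3: 20>3, R4: 17>13) and is removed.
The Row player's strategy R4 is strictly dominated by R3 (s4: 15>4) and is removed.
Among the remaining strategies, none is strictly dominated by another pure strategy of the same player, so the elimination stops.
Surviving strategies — the Row player: {R3}; the Column player: {s4}.

s4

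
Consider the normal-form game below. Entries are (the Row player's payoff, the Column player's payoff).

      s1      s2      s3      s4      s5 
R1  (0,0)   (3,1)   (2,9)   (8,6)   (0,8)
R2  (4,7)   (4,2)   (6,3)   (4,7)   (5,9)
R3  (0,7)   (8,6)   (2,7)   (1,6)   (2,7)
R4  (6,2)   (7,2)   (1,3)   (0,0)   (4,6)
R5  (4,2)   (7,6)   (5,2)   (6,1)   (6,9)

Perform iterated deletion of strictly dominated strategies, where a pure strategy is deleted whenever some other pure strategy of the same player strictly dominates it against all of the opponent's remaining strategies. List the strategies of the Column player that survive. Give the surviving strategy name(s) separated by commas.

s5

Column s2 is eliminated: s5 beats it against every remaining row (R1: 8>1, R2: 9>2, R3: 7>6, R4: 6>2, R5: 9>6).
Row R3 is eliminated: R2 beats it against every remaining column (s1: 4>0, s3: 6>2, s4: 4>1, s5: 5>2).
The Column player's strategy s1 is strictly dominated by s5 (R1: 8>0, R2: 9>7, R4: 6>2, R5: 9>2) and is removed.
The Row player's strategy R4 is strictly dominated by R2 (s3: 6>1, s4: 4>0, s5: 5>4) and is removed.
For the Column player, s5 strictly dominates s4 on the remaining rows (R1: 8>6, R2: 9>7, R5: 9>1); eliminate s4.
Row R1 is eliminated: R2 beats it against every remaining column (s3: 6>2, s5: 5>0).
The Column player's strategy s3 is strictly dominated by s5 (R2: 9>3, R5: 9>2) and is removed.
For the Row player, R5 strictly dominates R2 on the remaining columns (s5: 6>5); eliminate R2.
Among the remaining strategies, none is strictly dominated by another pure strategy of the same player, so the elimination stops.
Surviving strategies — the Row player: {R5}; the Column player: {s5}.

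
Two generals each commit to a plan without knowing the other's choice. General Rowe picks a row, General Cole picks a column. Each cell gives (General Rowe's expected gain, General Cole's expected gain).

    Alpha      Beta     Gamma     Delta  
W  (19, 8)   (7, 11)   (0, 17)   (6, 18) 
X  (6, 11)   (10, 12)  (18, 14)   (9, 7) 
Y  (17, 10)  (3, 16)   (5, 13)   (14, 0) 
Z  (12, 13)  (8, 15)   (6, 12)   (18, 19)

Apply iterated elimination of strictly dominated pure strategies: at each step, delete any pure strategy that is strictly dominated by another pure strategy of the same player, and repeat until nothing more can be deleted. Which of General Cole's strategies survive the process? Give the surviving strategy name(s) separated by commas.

General Cole's strategy Alpha is strictly dominated by Beta (W: 11>8, X: 12>11, Y: 16>10, Z: 15>13) and is removed.
General Rowe's strategy W is strictly dominated by X (Beta: 10>7, Gamma: 18>0, Delta: 9>6) and is removed.
General Rowe's strategy Y is strictly dominated by Z (Beta: 8>3, Gamma: 6>5, Delta: 18>14) and is removed.
Among the remaining strategies, none is strictly dominated by another pure strategy of the same player, so the elimination stops.
Surviving strategies — General Rowe: {X, Z}; General Cole: {Beta, Gamma, Delta}.

Beta, Gamma, Delta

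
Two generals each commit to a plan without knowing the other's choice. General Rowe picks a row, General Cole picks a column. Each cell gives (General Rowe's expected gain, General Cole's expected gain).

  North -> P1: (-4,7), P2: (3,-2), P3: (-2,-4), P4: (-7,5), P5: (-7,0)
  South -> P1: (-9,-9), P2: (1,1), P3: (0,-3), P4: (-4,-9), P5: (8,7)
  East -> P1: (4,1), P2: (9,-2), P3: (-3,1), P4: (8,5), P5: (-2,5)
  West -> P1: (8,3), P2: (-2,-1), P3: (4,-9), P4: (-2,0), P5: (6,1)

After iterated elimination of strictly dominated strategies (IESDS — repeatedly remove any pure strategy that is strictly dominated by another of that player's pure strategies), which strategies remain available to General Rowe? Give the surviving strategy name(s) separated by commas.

Column P2 is eliminated: P5 beats it against every remaining row (North: 0>-2, South: 7>1, East: 5>-2, West: 1>-1).
General Rowe's strategy North is strictly dominated by West (P1: 8>-4, P3: 4>-2, P4: -2>-7, P5: 6>-7) and is removed.
For General Cole, P5 strictly dominates P3 on the remaining rows (South: 7>-3, East: 5>1, West: 1>-9); eliminate P3.
Among the remaining strategies, none is strictly dominated by another pure strategy of the same player, so the elimination stops.
Surviving strategies — General Rowe: {South, East, West}; General Cole: {P1, P4, P5}.

South, East, West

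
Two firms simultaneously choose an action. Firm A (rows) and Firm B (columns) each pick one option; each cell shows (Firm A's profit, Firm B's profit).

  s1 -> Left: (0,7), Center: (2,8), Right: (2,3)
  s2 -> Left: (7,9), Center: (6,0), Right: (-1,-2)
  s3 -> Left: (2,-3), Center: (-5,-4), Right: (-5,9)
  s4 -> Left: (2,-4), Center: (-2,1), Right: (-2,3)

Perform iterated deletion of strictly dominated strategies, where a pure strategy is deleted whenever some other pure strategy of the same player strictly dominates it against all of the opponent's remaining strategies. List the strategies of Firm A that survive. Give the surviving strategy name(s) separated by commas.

Row s3 is eliminated: s2 beats it against every remaining column (Left: 7>2, Center: 6>-5, Right: -1>-5).
Row s4 is eliminated: s2 beats it against every remaining column (Left: 7>2, Center: 6>-2, Right: -1>-2).
Column Right is eliminated: Left beats it against every remaining row (s1: 7>3, s2: 9>-2).
For Firm A, s2 strictly dominates s1 on the remaining columns (Left: 7>0, Center: 6>2); eliminate s1.
For Firm B, Left strictly dominates Center on the remaining rows (s2: 9>0); eliminate Center.
Among the remaining strategies, none is strictly dominated by another pure strategy of the same player, so the elimination stops.
Surviving strategies — Firm A: {s2}; Firm B: {Left}.

s2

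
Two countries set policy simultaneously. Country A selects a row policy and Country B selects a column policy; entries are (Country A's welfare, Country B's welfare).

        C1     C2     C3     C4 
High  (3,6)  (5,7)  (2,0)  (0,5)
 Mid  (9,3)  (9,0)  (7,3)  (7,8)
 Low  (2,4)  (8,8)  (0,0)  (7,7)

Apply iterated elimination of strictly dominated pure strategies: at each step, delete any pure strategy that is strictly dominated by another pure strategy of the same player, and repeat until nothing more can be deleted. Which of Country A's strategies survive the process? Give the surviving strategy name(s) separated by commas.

Mid, Low

Country A's strategy High is strictly dominated by Mid (C1: 9>3, C2: 9>5, C3: 7>2, C4: 7>0) and is removed.
For Country B, C4 strictly dominates C1 on the remaining rows (Mid: 8>3, Low: 7>4); eliminate C1.
For Country B, C4 strictly dominates C3 on the remaining rows (Mid: 8>3, Low: 7>0); eliminate C3.
Among the remaining strategies, none is strictly dominated by another pure strategy of the same player, so the elimination stops.
Surviving strategies — Country A: {Mid, Low}; Country B: {C2, C4}.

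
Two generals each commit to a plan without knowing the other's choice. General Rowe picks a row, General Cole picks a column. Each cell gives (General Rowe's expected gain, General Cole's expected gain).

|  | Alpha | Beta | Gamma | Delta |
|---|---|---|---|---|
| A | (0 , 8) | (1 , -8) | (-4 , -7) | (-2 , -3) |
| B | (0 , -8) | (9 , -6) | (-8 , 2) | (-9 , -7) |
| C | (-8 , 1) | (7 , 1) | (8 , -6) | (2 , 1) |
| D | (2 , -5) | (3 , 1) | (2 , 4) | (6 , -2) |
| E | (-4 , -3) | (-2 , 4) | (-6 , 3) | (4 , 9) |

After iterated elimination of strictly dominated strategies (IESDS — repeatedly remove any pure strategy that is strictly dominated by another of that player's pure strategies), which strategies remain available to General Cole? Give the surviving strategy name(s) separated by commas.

Row A is eliminated: D beats it against every remaining column (Alpha: 2>0, Beta: 3>1, Gamma: 2>-4, Delta: 6>-2).
Row E is eliminated: D beats it against every remaining column (Alpha: 2>-4, Beta: 3>-2, Gamma: 2>-6, Delta: 6>4).
Among the remaining strategies, none is strictly dominated by another pure strategy of the same player, so the elimination stops.
Surviving strategies — General Rowe: {B, C, D}; General Cole: {Alpha, Beta, Gamma, Delta}.

Alpha, Beta, Gamma, Delta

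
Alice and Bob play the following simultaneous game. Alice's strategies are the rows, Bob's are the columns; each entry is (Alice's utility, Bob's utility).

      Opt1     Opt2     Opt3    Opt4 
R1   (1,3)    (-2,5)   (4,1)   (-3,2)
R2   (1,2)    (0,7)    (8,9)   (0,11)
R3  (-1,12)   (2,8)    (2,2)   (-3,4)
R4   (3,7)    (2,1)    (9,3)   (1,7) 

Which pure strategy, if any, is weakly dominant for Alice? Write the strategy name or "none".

R4

R4 vs R1: Opt1: 3>1, Opt2: 2>-2, Opt3: 9>4, Opt4: 1>-3.
R4 vs R2: Opt1: 3>1, Opt2: 2>0, Opt3: 9>8, Opt4: 1>0.
R4 vs R3: Opt1: 3>-1, Opt2: 2=2, Opt3: 9>2, Opt4: 1>-3.
R4 is at least as good as every other strategy against every opponent action, so it is weakly dominant.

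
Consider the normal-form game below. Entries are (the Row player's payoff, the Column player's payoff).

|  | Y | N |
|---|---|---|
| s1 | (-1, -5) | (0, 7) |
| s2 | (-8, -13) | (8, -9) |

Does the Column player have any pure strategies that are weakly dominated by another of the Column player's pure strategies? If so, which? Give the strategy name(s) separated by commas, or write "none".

Y

Y is weakly dominated by N (s1: 7>-5, s2: -9>-13).
N is not dominated — it holds its own against Y at s1 (7>-5).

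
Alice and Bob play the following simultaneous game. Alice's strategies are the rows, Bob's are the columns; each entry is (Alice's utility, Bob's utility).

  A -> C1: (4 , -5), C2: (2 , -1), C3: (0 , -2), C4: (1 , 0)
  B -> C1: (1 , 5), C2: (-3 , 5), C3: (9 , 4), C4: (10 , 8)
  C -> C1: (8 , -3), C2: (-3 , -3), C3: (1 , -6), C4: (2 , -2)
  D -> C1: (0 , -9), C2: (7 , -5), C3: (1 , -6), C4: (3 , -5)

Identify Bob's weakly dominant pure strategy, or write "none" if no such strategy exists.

C4

C4 vs C1: A: 0>-5, B: 8>5, C: -2>-3, D: -5>-9.
C4 vs C2: A: 0>-1, B: 8>5, C: -2>-3, D: -5=-5.
C4 vs C3: A: 0>-2, B: 8>4, C: -2>-6, D: -5>-6.
C4 is at least as good as every other strategy against every opponent action, so it is weakly dominant.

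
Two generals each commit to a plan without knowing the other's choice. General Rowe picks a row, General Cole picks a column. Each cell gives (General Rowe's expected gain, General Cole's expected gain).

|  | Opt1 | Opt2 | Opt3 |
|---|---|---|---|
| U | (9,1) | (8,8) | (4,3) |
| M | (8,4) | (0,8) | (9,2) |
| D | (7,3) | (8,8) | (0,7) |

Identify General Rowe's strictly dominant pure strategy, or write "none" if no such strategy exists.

none

U fails to dominate M at Opt3 (4<9).
M fails to dominate U at Opt1 (8<9).
D fails to dominate U at Opt1 (7<9).
No single strategy dominates all the others.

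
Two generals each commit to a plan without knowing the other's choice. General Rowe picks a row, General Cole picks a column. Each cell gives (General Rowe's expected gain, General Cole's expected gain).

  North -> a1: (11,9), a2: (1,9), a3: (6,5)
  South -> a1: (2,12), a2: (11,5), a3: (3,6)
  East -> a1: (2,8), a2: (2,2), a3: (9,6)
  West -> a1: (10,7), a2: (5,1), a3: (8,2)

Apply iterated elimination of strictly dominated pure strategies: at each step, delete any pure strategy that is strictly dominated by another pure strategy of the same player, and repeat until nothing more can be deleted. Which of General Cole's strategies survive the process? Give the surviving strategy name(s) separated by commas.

For General Cole, a1 strictly dominates a3 on the remaining rows (North: 9>5, South: 12>6, East: 8>6, West: 7>2); eliminate a3.
General Rowe's strategy East is strictly dominated by West (a1: 10>2, a2: 5>2) and is removed.
Among the remaining strategies, none is strictly dominated by another pure strategy of the same player, so the elimination stops.
Surviving strategies — General Rowe: {North, South, West}; General Cole: {a1, a2}.

a1, a2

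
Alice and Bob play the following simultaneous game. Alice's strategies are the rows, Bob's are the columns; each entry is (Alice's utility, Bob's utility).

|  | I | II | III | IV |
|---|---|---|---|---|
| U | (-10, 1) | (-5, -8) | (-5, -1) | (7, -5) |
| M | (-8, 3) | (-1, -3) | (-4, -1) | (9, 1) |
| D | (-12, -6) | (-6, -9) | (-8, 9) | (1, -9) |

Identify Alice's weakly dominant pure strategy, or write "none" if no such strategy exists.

M

M vs U: I: -8>-10, II: -1>-5, III: -4>-5, IV: 9>7.
M vs D: I: -8>-12, II: -1>-6, III: -4>-8, IV: 9>1.
M is at least as good as every other strategy against every opponent action, so it is weakly dominant.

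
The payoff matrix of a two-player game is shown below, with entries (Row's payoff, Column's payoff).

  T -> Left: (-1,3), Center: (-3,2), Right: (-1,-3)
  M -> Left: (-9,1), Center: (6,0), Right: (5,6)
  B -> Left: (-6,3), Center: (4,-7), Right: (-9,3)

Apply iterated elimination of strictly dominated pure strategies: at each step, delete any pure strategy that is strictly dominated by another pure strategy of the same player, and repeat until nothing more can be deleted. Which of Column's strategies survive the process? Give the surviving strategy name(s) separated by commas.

Left, Right

Column's strategy Center is strictly dominated by Left (T: 3>2, M: 1>0, B: 3>-7) and is removed.
For Row, T strictly dominates B on the remaining columns (Left: -1>-6, Right: -1>-9); eliminate B.
Among the remaining strategies, none is strictly dominated by another pure strategy of the same player, so the elimination stops.
Surviving strategies — Row: {T, M}; Column: {Left, Right}.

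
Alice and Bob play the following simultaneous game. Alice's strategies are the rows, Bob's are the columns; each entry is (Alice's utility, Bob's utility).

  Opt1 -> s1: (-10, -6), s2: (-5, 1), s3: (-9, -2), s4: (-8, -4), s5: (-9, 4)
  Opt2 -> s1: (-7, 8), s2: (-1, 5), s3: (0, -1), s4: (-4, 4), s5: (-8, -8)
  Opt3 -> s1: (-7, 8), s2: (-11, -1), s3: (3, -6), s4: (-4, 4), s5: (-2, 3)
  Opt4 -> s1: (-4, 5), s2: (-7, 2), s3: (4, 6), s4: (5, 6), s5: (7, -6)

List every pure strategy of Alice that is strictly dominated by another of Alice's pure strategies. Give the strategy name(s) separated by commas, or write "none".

Opt2 strictly dominates Opt1 — s1: -7>-10, s2: -1>-5, s3: 0>-9, s4: -4>-8, s5: -8>-9.
Opt2: no other strategy beats it everywhere (Opt1 at s1 (-7>-10); Opt3 at s1 (-7=-7); Opt4 at s2 (-1>-7)).
Opt3: dominated, since Opt4 does at least as well everywhere (s1: -4>-7, s2: -7>-11, s3: 4>3, s4: 5>-4, s5: 7>-2).
Nothing dominates Opt4: Opt1 at s1 (-4>-10); Opt2 at s1 (-4>-7); Opt3 at s1 (-4>-7).

Opt1, Opt3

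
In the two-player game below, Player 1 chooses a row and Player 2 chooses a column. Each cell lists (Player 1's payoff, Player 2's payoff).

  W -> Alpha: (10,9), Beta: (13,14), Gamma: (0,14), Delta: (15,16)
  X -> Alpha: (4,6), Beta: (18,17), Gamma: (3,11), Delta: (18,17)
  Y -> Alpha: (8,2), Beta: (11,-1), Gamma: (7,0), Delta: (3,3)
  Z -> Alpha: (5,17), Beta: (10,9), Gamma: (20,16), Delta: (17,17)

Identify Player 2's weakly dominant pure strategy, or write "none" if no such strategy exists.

Delta vs Alpha: W: 16>9, X: 17>6, Y: 3>2, Z: 17=17.
Delta vs Beta: W: 16>14, X: 17=17, Y: 3>-1, Z: 17>9.
Delta vs Gamma: W: 16>14, X: 17>11, Y: 3>0, Z: 17>16.
Delta is at least as good as every other strategy against every opponent action, so it is weakly dominant.

Delta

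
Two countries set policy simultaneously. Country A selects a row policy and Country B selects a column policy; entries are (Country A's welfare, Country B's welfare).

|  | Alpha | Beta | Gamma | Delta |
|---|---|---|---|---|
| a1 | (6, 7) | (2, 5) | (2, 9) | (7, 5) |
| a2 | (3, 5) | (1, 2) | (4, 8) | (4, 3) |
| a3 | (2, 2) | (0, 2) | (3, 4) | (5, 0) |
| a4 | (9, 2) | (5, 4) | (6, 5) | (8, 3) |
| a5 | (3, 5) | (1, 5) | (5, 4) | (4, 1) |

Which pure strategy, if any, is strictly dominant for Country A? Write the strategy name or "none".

a4 vs a1: Alpha: 9>6, Beta: 5>2, Gamma: 6>2, Delta: 8>7.
a4 vs a2: Alpha: 9>3, Beta: 5>1, Gamma: 6>4, Delta: 8>4.
a4 vs a3: Alpha: 9>2, Beta: 5>0, Gamma: 6>3, Delta: 8>5.
a4 vs a5: Alpha: 9>3, Beta: 5>1, Gamma: 6>5, Delta: 8>4.
a4 strictly beats every other strategy against every opponent action, so it is strictly dominant.

a4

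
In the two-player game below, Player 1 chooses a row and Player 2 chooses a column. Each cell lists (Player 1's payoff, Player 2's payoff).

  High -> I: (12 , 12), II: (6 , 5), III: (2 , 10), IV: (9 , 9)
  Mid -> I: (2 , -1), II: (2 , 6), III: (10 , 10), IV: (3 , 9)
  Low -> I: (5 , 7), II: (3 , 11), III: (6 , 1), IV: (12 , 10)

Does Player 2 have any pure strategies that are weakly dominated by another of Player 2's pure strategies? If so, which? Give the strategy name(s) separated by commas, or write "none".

none

I is not dominated — it holds its own against II at High (12>5); III at High (12>10); IV at High (12>9).
II: no other strategy beats it everywhere (I at Mid (6>-1); III at Low (11>1); IV at Low (11>10)).
III: no other strategy beats it everywhere (I at Mid (10>-1); II at High (10>5); IV at High (10>9)).
IV: no other strategy beats it everywhere (I at Mid (9>-1); II at High (9>5); III at Low (10>1)).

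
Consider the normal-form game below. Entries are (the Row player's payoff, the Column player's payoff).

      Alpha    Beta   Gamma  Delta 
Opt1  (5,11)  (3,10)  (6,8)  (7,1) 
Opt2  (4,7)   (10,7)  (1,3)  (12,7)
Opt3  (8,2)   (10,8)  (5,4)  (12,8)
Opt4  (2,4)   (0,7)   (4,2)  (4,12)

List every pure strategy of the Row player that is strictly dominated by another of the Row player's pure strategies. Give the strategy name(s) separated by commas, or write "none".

Nothing dominates Opt1: Opt2 at Alpha (5>4); Opt3 at Gamma (6>5); Opt4 at Alpha (5>2).
Opt2: no other strategy beats it everywhere (Opt1 at Beta (10>3); Opt3 at Beta (10=10); Opt4 at Alpha (4>2)).
Opt3: no other strategy beats it everywhere (Opt1 at Alpha (8>5); Opt2 at Alpha (8>4); Opt4 at Alpha (8>2)).
Opt1 strictly dominates Opt4 — Alpha: 5>2, Beta: 3>0, Gamma: 6>4, Delta: 7>4.

Opt4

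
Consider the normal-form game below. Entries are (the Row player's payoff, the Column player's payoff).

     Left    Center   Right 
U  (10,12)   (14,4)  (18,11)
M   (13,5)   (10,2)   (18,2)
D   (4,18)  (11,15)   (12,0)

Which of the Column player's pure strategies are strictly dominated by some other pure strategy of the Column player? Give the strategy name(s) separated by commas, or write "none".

Left is not dominated — it holds its own against Center at U (12>4); Right at U (12>11).
Center is strictly dominated by Left (U: 12>4, M: 5>2, D: 18>15).
Left strictly dominates Right — U: 12>11, M: 5>2, D: 18>0.

Center, Right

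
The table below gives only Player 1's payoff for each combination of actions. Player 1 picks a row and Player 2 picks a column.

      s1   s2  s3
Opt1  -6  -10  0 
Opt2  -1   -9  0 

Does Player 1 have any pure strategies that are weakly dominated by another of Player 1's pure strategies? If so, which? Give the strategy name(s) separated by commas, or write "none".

Opt2 weakly dominates Opt1 — s1: -1>-6, s2: -9>-10, s3: 0=0.
Opt2: no other strategy beats it everywhere (Opt1 at s1 (-1>-6)).

Opt1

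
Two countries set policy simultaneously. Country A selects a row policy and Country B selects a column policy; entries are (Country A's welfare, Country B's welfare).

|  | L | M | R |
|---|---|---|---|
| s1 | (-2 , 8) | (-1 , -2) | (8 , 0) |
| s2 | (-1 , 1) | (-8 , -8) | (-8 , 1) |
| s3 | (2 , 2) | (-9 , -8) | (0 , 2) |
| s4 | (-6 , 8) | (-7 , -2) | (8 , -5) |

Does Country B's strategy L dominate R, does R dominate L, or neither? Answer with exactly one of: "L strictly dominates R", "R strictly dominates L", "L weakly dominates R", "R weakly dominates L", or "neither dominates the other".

L's payoffs vs R's, by Country A's action — s1: 8>0, s2: 1=1, s3: 2=2, s4: 8>-5.
L is at least as good everywhere and strictly better somewhere (tied only at s2, s3), so L weakly but not strictly dominates R.

L weakly dominates R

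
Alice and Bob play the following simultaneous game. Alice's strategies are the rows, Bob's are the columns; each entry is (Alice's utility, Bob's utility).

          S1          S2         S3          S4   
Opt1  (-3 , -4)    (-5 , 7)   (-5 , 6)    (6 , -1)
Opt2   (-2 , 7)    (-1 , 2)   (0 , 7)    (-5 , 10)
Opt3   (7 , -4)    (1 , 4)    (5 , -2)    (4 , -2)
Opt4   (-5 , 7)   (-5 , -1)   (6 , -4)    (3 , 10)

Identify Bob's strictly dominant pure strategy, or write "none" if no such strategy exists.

S1 fails to dominate S2 at Opt1 (-4<7).
S2 fails to dominate S1 at Opt2 (2<7).
S3 fails to dominate S1 at Opt2 (7=7).
S4 fails to dominate S2 at Opt1 (-1<7).
No single strategy dominates all the others.

none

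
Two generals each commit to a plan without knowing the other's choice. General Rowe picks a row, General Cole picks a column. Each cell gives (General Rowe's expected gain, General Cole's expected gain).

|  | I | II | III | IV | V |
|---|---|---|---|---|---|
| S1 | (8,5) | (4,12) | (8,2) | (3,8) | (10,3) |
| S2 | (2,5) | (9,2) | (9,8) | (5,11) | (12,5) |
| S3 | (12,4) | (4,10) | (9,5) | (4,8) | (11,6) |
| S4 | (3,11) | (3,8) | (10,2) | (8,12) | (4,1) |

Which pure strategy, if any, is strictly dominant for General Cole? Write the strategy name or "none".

none

I fails to dominate II at S1 (5<12).
II fails to dominate I at S2 (2<5).
III fails to dominate I at S1 (2<5).
IV fails to dominate II at S1 (8<12).
V fails to dominate I at S1 (3<5).
No single strategy dominates all the others.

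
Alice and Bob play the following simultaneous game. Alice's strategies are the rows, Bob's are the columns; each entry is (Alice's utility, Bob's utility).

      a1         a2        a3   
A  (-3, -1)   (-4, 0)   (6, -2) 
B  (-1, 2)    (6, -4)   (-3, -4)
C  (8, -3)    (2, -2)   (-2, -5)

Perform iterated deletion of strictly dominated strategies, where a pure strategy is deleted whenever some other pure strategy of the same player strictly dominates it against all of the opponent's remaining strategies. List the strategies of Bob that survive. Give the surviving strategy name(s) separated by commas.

a1, a2

Column a3 is eliminated: a1 beats it against every remaining row (A: -1>-2, B: 2>-4, C: -3>-5).
Alice's strategy A is strictly dominated by B (a1: -1>-3, a2: 6>-4) and is removed.
Among the remaining strategies, none is strictly dominated by another pure strategy of the same player, so the elimination stops.
Surviving strategies — Alice: {B, C}; Bob: {a1, a2}.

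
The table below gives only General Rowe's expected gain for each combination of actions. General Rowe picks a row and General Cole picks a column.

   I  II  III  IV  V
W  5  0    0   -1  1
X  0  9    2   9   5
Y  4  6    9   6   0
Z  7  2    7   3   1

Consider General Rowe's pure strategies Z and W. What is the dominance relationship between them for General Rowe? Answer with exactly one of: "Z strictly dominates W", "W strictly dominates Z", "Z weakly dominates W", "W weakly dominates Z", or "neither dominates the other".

Z weakly dominates W

Compare Z to W across every action of General Cole: I: 7>5, II: 2>0, III: 7>0, IV: 3>-1, V: 1=1.
Z is at least as good everywhere and strictly better somewhere (tied only at V), so Z weakly but not strictly dominates W.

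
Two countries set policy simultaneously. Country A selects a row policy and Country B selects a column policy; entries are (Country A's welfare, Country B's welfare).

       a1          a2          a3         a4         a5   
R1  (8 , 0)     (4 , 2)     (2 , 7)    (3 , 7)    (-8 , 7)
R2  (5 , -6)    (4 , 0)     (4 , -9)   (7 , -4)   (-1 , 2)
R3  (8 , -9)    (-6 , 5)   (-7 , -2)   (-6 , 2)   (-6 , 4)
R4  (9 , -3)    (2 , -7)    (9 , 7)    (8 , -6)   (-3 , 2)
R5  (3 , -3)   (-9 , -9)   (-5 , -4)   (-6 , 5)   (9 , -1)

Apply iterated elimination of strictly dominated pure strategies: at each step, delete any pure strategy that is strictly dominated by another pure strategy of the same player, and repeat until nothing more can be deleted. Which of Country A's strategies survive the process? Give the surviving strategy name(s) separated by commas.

Row R3 is eliminated: R4 beats it against every remaining column (a1: 9>8, a2: 2>-6, a3: 9>-7, a4: 8>-6, a5: -3>-6).
Country B's strategy a1 is strictly dominated by a5 (R1: 7>0, R2: 2>-6, R4: 2>-3, R5: -1>-3) and is removed.
For Country B, a5 strictly dominates a2 on the remaining rows (R1: 7>2, R2: 2>0, R4: 2>-7, R5: -1>-9); eliminate a2.
Country A's strategy R1 is strictly dominated by R2 (a3: 4>2, a4: 7>3, a5: -1>-8) and is removed.
Among the remaining strategies, none is strictly dominated by another pure strategy of the same player, so the elimination stops.
Surviving strategies — Country A: {R2, R4, R5}; Country B: {a3, a4, a5}.

R2, R4, R5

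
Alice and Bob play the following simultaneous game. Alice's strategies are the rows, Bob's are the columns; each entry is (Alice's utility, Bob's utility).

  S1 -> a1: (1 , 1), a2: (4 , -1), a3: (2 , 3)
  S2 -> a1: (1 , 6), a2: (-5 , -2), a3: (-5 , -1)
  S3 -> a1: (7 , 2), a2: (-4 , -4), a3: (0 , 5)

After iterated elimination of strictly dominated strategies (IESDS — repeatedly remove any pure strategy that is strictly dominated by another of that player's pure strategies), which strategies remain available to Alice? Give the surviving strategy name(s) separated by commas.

For Alice, S3 strictly dominates S2 on the remaining columns (a1: 7>1, a2: -4>-5, a3: 0>-5); eliminate S2.
Bob's strategy a1 is strictly dominated by a3 (S1: 3>1, S3: 5>2) and is removed.
Alice's strategy S3 is strictly dominated by S1 (a2: 4>-4, a3: 2>0) and is removed.
For Bob, a3 strictly dominates a2 on the remaining rows (S1: 3>-1); eliminate a2.
Among the remaining strategies, none is strictly dominated by another pure strategy of the same player, so the elimination stops.
Surviving strategies — Alice: {S1}; Bob: {a3}.

S1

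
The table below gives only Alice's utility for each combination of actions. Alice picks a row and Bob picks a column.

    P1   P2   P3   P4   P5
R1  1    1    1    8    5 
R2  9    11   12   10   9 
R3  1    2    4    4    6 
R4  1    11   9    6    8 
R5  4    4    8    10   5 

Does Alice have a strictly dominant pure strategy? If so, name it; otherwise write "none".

none

R1 fails to dominate R2 at P1 (1<9).
R2 fails to dominate R4 at P2 (11=11).
R3 fails to dominate R1 at P1 (1=1).
R4 fails to dominate R1 at P1 (1=1).
R5 fails to dominate R1 at P5 (5=5).
No single strategy dominates all the others.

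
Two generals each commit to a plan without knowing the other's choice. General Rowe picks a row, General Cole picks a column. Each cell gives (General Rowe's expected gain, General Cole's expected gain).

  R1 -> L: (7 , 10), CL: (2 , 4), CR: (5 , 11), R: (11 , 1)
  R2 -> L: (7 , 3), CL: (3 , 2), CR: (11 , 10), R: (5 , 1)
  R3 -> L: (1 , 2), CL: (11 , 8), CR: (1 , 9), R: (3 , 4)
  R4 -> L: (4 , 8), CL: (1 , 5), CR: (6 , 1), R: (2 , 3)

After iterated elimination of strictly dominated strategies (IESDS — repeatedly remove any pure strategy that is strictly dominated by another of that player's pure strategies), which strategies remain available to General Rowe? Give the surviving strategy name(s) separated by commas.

R2

Row R4 is eliminated: R2 beats it against every remaining column (L: 7>4, CL: 3>1, CR: 11>6, R: 5>2).
For General Cole, CR strictly dominates L on the remaining rows (R1: 11>10, R2: 10>3, R3: 9>2); eliminate L.
General Cole's strategy CL is strictly dominated by CR (R1: 11>4, R2: 10>2, R3: 9>8) and is removed.
Row R3 is eliminated: R1 beats it against every remaining column (CR: 5>1, R: 11>3).
Column R is eliminated: CR beats it against every remaining row (R1: 11>1, R2: 10>1).
General Rowe's strategy R1 is strictly dominated by R2 (CR: 11>5) and is removed.
Among the remaining strategies, none is strictly dominated by another pure strategy of the same player, so the elimination stops.
Surviving strategies — General Rowe: {R2}; General Cole: {CR}.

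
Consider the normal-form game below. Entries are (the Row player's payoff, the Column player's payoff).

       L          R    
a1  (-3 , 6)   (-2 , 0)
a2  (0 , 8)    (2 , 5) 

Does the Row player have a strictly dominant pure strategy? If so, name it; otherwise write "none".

a2

a2 vs a1: L: 0>-3, R: 2>-2.
a2 strictly beats every other strategy against every opponent action, so it is strictly dominant.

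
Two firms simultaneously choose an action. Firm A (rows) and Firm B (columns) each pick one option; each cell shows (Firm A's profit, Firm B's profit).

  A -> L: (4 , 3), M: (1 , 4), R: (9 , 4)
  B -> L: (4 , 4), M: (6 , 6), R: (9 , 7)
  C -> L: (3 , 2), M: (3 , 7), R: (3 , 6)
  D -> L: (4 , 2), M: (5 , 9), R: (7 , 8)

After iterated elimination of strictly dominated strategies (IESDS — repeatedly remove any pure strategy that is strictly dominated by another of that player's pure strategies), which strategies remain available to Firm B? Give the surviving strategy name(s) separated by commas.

M, R

For Firm A, B strictly dominates C on the remaining columns (L: 4>3, M: 6>3, R: 9>3); eliminate C.
Firm B's strategy L is strictly dominated by M (A: 4>3, B: 6>4, D: 9>2) and is removed.
Row D is eliminated: B beats it against every remaining column (M: 6>5, R: 9>7).
Among the remaining strategies, none is strictly dominated by another pure strategy of the same player, so the elimination stops.
Surviving strategies — Firm A: {A, B}; Firm B: {M, R}.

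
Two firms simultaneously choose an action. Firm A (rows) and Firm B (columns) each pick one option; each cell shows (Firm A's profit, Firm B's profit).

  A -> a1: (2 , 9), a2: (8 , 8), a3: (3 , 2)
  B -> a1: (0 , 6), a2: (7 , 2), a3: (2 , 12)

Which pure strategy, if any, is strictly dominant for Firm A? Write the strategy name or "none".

A vs B: a1: 2>0, a2: 8>7, a3: 3>2.
A strictly beats every other strategy against every opponent action, so it is strictly dominant.

A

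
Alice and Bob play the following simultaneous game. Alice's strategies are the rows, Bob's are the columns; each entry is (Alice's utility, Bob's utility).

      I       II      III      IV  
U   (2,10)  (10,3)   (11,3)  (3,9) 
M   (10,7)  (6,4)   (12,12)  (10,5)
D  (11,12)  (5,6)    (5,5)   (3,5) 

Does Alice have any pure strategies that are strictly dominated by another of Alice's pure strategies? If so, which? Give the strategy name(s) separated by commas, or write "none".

none

Nothing dominates U: M at II (10>6); D at II (10>5).
Nothing dominates M: U at I (10>2); D at II (6>5).
D: no other strategy beats it everywhere (U at I (11>2); M at I (11>10)).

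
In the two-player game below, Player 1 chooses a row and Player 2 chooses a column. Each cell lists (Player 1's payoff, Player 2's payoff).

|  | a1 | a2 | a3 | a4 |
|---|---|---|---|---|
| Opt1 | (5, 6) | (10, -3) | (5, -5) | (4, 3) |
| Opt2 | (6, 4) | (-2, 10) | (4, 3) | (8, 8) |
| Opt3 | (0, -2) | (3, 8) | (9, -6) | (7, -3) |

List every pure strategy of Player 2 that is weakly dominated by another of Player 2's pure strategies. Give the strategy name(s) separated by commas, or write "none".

Nothing dominates a1: a2 at Opt1 (6>-3); a3 at Opt1 (6>-5); a4 at Opt1 (6>3).
Nothing dominates a2: a1 at Opt2 (10>4); a3 at Opt1 (-3>-5); a4 at Opt2 (10>8).
a3: dominated, since a1 does at least as well everywhere (Opt1: 6>-5, Opt2: 4>3, Opt3: -2>-6).
a4 is not dominated — it holds its own against a1 at Opt2 (8>4); a2 at Opt1 (3>-3); a3 at Opt1 (3>-5).

a3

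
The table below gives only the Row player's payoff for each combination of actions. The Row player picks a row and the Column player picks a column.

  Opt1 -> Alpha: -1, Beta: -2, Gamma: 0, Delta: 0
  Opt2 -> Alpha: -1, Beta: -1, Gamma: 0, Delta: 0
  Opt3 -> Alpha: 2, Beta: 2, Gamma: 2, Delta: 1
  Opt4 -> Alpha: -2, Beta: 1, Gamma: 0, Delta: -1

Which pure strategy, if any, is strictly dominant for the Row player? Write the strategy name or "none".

Opt3

Opt3 vs Opt1: Alpha: 2>-1, Beta: 2>-2, Gamma: 2>0, Delta: 1>0.
Opt3 vs Opt2: Alpha: 2>-1, Beta: 2>-1, Gamma: 2>0, Delta: 1>0.
Opt3 vs Opt4: Alpha: 2>-2, Beta: 2>1, Gamma: 2>0, Delta: 1>-1.
Opt3 strictly beats every other strategy against every opponent action, so it is strictly dominant.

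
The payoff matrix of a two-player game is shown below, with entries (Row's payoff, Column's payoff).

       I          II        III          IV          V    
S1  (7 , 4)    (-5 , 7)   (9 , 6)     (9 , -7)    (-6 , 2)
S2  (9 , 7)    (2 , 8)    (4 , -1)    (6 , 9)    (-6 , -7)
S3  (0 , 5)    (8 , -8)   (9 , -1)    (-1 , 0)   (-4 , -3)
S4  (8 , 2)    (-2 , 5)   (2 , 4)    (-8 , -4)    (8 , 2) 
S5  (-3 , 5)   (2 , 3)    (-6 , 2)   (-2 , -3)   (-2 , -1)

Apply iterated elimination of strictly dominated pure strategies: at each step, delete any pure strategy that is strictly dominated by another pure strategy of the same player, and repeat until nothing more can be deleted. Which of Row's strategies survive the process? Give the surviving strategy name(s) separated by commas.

For Column, III strictly dominates V on the remaining rows (S1: 6>2, S2: -1>-7, S3: -1>-3, S4: 4>2, S5: 2>-1); eliminate V.
For Row, S2 strictly dominates S4 on the remaining columns (I: 9>8, II: 2>-2, III: 4>2, IV: 6>-8); eliminate S4.
Row's strategy S5 is strictly dominated by S3 (I: 0>-3, II: 8>2, III: 9>-6, IV: -1>-2) and is removed.
Among the remaining strategies, none is strictly dominated by another pure strategy of the same player, so the elimination stops.
Surviving strategies — Row: {S1, S2, S3}; Column: {I, II, III, IV}.

S1, S2, S3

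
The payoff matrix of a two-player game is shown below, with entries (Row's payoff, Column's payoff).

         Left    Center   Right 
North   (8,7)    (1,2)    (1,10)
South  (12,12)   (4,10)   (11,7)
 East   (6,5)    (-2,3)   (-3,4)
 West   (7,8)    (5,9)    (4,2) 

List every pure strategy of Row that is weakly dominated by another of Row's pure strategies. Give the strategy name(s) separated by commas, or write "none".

North, East

North: dominated, since South does at least as well everywhere (Left: 12>8, Center: 4>1, Right: 11>1).
South is not dominated — it holds its own against North at Left (12>8); East at Left (12>6); West at Left (12>7).
North weakly dominates East — Left: 8>6, Center: 1>-2, Right: 1>-3.
Nothing dominates West: North at Center (5>1); South at Center (5>4); East at Left (7>6).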